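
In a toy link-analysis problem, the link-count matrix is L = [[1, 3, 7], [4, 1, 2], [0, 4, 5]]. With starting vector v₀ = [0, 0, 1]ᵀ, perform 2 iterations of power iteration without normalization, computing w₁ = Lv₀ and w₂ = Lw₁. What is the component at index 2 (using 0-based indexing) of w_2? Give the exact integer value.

w1 = Lv₀ = (1·0 + 3·0 + 7·1; 4·0 + 1·0 + 2·1; 0·0 + 4·0 + 5·1) = (7, 2, 5)
w2 = Lw1 = (1·7 + 3·2 + 7·5; 4·7 + 1·2 + 2·5; 0·7 + 4·2 + 5·5) = (48, 40, 33)
The requested component of w2 is 33.

33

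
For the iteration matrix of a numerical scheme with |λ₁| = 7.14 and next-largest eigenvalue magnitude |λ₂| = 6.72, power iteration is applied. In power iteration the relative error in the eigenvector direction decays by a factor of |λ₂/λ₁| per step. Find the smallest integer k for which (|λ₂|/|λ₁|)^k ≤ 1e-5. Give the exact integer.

|λ₂/λ₁| = 6.72/7.14 = 0.94118
Need k ≥ ln(1e-5) / ln(0.94118) = -11.5129 / -0.0606 ≈ 189.905
Smallest integer k satisfying the bound: 190

190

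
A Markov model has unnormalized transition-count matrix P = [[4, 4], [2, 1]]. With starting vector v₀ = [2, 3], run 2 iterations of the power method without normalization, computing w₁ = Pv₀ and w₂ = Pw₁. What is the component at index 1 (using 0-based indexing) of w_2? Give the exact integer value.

w1 = Pv₀ = (4·2 + 4·3; 2·2 + 1·3) = (20, 7)
w2 = Pw1 = (4·20 + 4·7; 2·20 + 1·7) = (108, 47)
The requested component of w2 is 47.

47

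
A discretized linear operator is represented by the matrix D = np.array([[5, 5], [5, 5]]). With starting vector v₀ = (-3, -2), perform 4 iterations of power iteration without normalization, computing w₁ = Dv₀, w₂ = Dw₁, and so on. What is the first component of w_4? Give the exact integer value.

w1 = Dv₀ = (5·(-3) + 5·(-2); 5·(-3) + 5·(-2)) = (-25, -25)
w2 = Dw1 = (5·(-25) + 5·(-25); 5·(-25) + 5·(-25)) = (-250, -250)
w3 = Dw2 = (-2500, -2500)
w4 = Dw3 = (-25000, -25000)
The requested component of w4 is -25000.

-25000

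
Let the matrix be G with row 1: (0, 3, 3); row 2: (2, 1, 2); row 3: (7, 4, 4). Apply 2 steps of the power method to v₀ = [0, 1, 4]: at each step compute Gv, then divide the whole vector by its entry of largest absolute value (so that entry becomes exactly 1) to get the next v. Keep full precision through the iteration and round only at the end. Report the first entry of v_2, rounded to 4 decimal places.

Gv0 = (15.00000, 9.00000, 20.00000); divide by 20.00000 → v1 = (0.75000, 0.45000, 1.00000)
Gv1 = (4.35000, 3.95000, 11.05000); divide by 11.05000 → v2 = (0.39367, 0.35747, 1.00000)
Requested entry of v2: 87/221 = 0.3937

0.3937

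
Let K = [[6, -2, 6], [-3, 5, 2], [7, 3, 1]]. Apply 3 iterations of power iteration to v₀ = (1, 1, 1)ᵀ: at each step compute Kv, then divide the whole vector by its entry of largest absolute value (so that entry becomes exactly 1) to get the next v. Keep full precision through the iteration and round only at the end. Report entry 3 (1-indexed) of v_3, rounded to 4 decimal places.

0.7689

Kv0 = (10.00000, 4.00000, 11.00000); divide by 11.00000 → v1 = (0.90909, 0.36364, 1.00000)
Kv1 = (10.72727, 1.09091, 8.45455); divide by 10.72727 → v2 = (1.00000, 0.10169, 0.78814)
Kv2 = (10.52542, -0.91525, 8.09322); divide by 10.52542 → v3 = (1.00000, -0.08696, 0.76892)
Requested entry of v3: 955/1242 = 0.7689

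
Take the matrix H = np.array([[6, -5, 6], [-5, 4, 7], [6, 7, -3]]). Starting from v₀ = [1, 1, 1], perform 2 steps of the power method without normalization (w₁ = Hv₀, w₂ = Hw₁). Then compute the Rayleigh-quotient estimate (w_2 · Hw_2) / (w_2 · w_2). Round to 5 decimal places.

7.34479

w1 = Hv₀ = (6·1 + (-5)·1 + 6·1; (-5)·1 + 4·1 + 7·1; 6·1 + 7·1 + (-3)·1) = (7, 6, 10)
w2 = Hw1 = (6·7 + (-5)·6 + 6·10; (-5)·7 + 4·6 + 7·10; 6·7 + 7·6 + (-3)·10) = (72, 59, 54)
Hw2 = (461, 254, 683)
w2·Hw2 = 72·461 + 59·254 + 54·683 = 85060; w2·w2 = 72·72 + 59·59 + 54·54 = 11581
λ ≈ 85060/11581 = 7.34479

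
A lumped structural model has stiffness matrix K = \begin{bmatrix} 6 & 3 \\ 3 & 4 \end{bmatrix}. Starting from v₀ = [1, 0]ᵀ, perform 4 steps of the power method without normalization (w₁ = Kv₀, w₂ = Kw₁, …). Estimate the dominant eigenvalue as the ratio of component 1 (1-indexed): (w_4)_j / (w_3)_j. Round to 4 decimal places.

w1 = Kv₀ = (6, 3)
w2 = Kw1 = (45, 30)
w3 = Kw2 = (360, 255)
w4 = Kw3 = (2925, 2100)
Ratio at component: 2925 / 360 = 8.1250

λ ≈ 8.1250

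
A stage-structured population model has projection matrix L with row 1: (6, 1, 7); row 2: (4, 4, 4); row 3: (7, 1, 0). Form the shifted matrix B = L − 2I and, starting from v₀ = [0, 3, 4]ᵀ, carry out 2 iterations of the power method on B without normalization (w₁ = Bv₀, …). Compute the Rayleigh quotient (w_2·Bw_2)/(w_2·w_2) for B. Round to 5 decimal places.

B = L − 2I has rows (4, 1, 7); (4, 2, 4); (7, 1, -2)
w1 = Bv₀ = (4·0 + 1·3 + 7·4; 4·0 + 2·3 + 4·4; 7·0 + 1·3 + (-2)·4) = (31, 22, -5)
w2 = Bw1 = (4·31 + 1·22 + 7·(-5); 4·31 + 2·22 + 4·(-5); 7·31 + 1·22 + (-2)·(-5)) = (111, 148, 249)
Bw2 = (2335, 1736, 427)
w2·Bw2 = 622436; w2·w2 = 96226; μ ≈ 622436/96226 = 6.46848

μ ≈ 6.46848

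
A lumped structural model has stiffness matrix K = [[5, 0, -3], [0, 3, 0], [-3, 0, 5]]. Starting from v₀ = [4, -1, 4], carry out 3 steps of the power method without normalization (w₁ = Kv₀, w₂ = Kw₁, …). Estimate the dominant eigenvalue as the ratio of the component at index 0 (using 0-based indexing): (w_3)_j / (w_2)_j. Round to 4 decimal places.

w1 = Kv₀ = (8, -3, 8)
w2 = Kw1 = (16, -9, 16)
w3 = Kw2 = (32, -27, 32)
Ratio at component: 32 / 16 = 2.0000

λ ≈ 2.0000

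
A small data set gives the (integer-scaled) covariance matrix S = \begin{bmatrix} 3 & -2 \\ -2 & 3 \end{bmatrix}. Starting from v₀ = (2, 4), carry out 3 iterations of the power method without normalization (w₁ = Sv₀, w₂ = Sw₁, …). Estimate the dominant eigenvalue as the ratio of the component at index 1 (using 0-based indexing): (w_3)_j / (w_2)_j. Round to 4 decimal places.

λ ≈ 4.5714

w1 = Sv₀ = (3·2 + (-2)·4; (-2)·2 + 3·4) = (-2, 8)
w2 = Sw1 = (3·(-2) + (-2)·8; (-2)·(-2) + 3·8) = (-22, 28)
w3 = Sw2 = (-122, 128)
Ratio at component: 128 / 28 = 4.5714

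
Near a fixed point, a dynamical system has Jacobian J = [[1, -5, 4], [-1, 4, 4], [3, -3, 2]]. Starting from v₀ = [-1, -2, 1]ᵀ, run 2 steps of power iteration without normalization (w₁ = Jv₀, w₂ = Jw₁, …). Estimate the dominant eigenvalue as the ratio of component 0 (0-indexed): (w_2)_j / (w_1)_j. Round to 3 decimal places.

λ ≈ 3.692

w1 = Jv₀ = (1·(-1) + (-5)·(-2) + 4·1; (-1)·(-1) + 4·(-2) + 4·1; 3·(-1) + (-3)·(-2) + 2·1) = (13, -3, 5)
w2 = Jw1 = (1·13 + (-5)·(-3) + 4·5; (-1)·13 + 4·(-3) + 4·5; 3·13 + (-3)·(-3) + 2·5) = (48, -5, 58)
Ratio at component: 48 / 13 = 3.692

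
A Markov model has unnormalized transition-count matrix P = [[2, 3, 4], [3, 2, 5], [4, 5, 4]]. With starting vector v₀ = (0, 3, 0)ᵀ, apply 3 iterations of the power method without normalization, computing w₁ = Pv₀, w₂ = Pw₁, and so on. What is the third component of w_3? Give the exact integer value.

w1 = Pv₀ = (2·0 + 3·3 + 4·0; 3·0 + 2·3 + 5·0; 4·0 + 5·3 + 4·0) = (9, 6, 15)
w2 = Pw1 = (2·9 + 3·6 + 4·15; 3·9 + 2·6 + 5·15; 4·9 + 5·6 + 4·15) = (96, 114, 126)
w3 = Pw2 = (1038, 1146, 1458)
The requested component of w3 is 1458.

1458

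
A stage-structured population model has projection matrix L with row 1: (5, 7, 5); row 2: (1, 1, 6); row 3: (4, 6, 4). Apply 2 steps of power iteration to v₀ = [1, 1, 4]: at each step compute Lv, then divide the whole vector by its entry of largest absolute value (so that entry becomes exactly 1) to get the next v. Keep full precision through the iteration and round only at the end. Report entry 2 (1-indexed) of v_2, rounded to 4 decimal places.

0.4534

Lv0 = (32.00000, 26.00000, 26.00000); divide by 32.00000 → v1 = (1.00000, 0.81250, 0.81250)
Lv1 = (14.75000, 6.68750, 12.12500); divide by 14.75000 → v2 = (1.00000, 0.45339, 0.82203)
Requested entry of v2: 214/472 = 0.4534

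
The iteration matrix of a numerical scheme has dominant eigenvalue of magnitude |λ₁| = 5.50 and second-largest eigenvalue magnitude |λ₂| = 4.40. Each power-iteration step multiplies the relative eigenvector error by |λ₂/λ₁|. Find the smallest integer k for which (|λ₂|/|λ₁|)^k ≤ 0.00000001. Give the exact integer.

83

|λ₂/λ₁| = 4.40/5.50 = 0.80000
Need k ≥ ln(0.00000001) / ln(0.80000) = -18.4207 / -0.2231 ≈ 82.551
Smallest integer k satisfying the bound: 83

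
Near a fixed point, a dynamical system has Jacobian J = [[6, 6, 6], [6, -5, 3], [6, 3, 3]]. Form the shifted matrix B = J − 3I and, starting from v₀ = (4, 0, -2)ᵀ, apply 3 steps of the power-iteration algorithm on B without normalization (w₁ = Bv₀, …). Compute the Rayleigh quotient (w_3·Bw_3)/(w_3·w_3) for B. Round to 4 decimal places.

0.8139

B = J − 3I has rows (3, 6, 6); (6, -8, 3); (6, 3, 0)
w1 = Bv₀ = (3·4 + 6·0 + 6·(-2); 6·4 + (-8)·0 + 3·(-2); 6·4 + 3·0 + 0·(-2)) = (0, 18, 24)
w2 = Bw1 = (3·0 + 6·18 + 6·24; 6·0 + (-8)·18 + 3·24; 6·0 + 3·18 + 0·24) = (252, -72, 54)
w3 = Bw2 = (648, 2250, 1296)
Bw3 = (23220, -10224, 10638)
w3·Bw3 = 5829408; w3·w3 = 7162020; μ ≈ 5829408/7162020 = 0.8139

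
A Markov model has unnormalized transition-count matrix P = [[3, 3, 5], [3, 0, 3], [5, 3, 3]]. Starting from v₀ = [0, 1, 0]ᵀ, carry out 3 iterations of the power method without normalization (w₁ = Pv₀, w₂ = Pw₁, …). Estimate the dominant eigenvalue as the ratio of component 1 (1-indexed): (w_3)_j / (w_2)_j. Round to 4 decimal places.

10.2500

w1 = Pv₀ = (3·0 + 3·1 + 5·0; 3·0 + 0·1 + 3·0; 5·0 + 3·1 + 3·0) = (3, 0, 3)
w2 = Pw1 = (3·3 + 3·0 + 5·3; 3·3 + 0·0 + 3·3; 5·3 + 3·0 + 3·3) = (24, 18, 24)
w3 = Pw2 = (246, 144, 246)
Ratio at component: 246 / 24 = 10.2500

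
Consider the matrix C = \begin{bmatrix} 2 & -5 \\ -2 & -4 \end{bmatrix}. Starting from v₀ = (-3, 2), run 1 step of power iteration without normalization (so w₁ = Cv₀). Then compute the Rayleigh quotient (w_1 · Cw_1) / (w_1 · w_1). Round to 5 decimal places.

λ ≈ 1.04615

w1 = Cv₀ = (2·(-3) + (-5)·2; (-2)·(-3) + (-4)·2) = (-16, -2)
Cw1 = (-22, 40)
w1·Cw1 = (-16)·(-22) + (-2)·40 = 272; w1·w1 = (-16)·(-16) + (-2)·(-2) = 260
λ ≈ 272/260 = 1.04615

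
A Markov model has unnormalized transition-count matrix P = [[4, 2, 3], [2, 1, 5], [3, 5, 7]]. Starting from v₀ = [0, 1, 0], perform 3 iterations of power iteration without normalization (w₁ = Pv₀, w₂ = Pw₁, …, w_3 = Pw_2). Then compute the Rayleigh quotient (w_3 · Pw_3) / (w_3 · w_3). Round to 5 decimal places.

λ ≈ 11.54490

w1 = Pv₀ = (4·0 + 2·1 + 3·0; 2·0 + 1·1 + 5·0; 3·0 + 5·1 + 7·0) = (2, 1, 5)
w2 = Pw1 = (4·2 + 2·1 + 3·5; 2·2 + 1·1 + 5·5; 3·2 + 5·1 + 7·5) = (25, 30, 46)
w3 = Pw2 = (298, 310, 547)
Pw3 = (3453, 3641, 6273)
w3·Pw3 = 298·3453 + 310·3641 + 547·6273 = 5589035; w3·w3 = 298·298 + 310·310 + 547·547 = 484113
λ ≈ 5589035/484113 = 11.54490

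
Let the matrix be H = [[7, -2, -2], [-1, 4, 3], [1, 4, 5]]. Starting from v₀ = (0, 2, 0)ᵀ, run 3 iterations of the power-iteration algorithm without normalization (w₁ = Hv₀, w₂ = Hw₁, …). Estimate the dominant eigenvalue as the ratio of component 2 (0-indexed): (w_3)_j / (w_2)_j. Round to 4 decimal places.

w1 = Hv₀ = (7·0 + (-2)·2 + (-2)·0; (-1)·0 + 4·2 + 3·0; 1·0 + 4·2 + 5·0) = (-4, 8, 8)
w2 = Hw1 = (7·(-4) + (-2)·8 + (-2)·8; (-1)·(-4) + 4·8 + 3·8; 1·(-4) + 4·8 + 5·8) = (-60, 60, 68)
w3 = Hw2 = (-676, 504, 520)
Ratio at component: 520 / 68 = 7.6471

7.6471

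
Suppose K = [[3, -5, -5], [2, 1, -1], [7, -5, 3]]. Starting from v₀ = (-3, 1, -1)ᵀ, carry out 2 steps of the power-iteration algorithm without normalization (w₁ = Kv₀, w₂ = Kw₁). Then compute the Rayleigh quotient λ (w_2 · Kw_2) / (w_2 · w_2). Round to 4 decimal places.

λ ≈ 2.0716

w1 = Kv₀ = (3·(-3) + (-5)·1 + (-5)·(-1); 2·(-3) + 1·1 + (-1)·(-1); 7·(-3) + (-5)·1 + 3·(-1)) = (-9, -4, -29)
w2 = Kw1 = (3·(-9) + (-5)·(-4) + (-5)·(-29); 2·(-9) + 1·(-4) + (-1)·(-29); 7·(-9) + (-5)·(-4) + 3·(-29)) = (138, 7, -130)
Kw2 = (1029, 413, 541)
w2·Kw2 = 138·1029 + 7·413 + (-130)·541 = 74563; w2·w2 = 138·138 + 7·7 + (-130)·(-130) = 35993
λ ≈ 74563/35993 = 2.0716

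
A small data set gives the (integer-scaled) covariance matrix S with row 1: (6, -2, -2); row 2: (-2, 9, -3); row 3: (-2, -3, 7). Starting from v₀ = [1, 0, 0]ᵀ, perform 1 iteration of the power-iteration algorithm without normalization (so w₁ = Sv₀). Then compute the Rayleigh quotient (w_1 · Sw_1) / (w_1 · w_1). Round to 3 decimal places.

w1 = Sv₀ = (6·1 + (-2)·0 + (-2)·0; (-2)·1 + 9·0 + (-3)·0; (-2)·1 + (-3)·0 + 7·0) = (6, -2, -2)
Sw1 = (44, -24, -20)
w1·Sw1 = 6·44 + (-2)·(-24) + (-2)·(-20) = 352; w1·w1 = 6·6 + (-2)·(-2) + (-2)·(-2) = 44
λ ≈ 352/44 = 8.000

λ ≈ 8.000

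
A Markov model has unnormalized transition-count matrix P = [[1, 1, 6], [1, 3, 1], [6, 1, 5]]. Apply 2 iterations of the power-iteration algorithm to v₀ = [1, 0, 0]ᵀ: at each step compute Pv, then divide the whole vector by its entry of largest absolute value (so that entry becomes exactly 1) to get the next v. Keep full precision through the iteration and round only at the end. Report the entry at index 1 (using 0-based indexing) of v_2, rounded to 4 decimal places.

0.2632

Pv0 = (1.00000, 1.00000, 6.00000); divide by 6.00000 → v1 = (0.16667, 0.16667, 1.00000)
Pv1 = (6.33333, 1.66667, 6.16667); divide by 6.33333 → v2 = (1.00000, 0.26316, 0.97368)
Requested entry of v2: 10/38 = 0.2632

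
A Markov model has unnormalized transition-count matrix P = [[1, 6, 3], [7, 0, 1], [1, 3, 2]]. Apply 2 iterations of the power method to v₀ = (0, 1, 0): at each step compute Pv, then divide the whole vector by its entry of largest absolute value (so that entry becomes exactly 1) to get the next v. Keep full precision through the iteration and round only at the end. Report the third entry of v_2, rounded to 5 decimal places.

Pv0 = (6.000000, 0.000000, 3.000000); divide by 6.000000 → v1 = (1.000000, 0.000000, 0.500000)
Pv1 = (2.500000, 7.500000, 2.000000); divide by 7.500000 → v2 = (0.333333, 1.000000, 0.266667)
Requested entry of v2: 12/45 = 0.26667

0.26667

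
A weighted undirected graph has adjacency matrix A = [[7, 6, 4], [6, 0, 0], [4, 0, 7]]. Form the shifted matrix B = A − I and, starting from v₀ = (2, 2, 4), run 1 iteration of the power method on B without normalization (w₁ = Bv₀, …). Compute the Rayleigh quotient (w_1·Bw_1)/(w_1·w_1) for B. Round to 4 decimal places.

μ ≈ 11.2643

B = A − I has rows (6, 6, 4); (6, -1, 0); (4, 0, 6)
w1 = Bv₀ = (6·2 + 6·2 + 4·4; 6·2 + (-1)·2 + 0·4; 4·2 + 0·2 + 6·4) = (40, 10, 32)
Bw1 = (428, 230, 352)
w1·Bw1 = 30684; w1·w1 = 2724; μ ≈ 30684/2724 = 11.2643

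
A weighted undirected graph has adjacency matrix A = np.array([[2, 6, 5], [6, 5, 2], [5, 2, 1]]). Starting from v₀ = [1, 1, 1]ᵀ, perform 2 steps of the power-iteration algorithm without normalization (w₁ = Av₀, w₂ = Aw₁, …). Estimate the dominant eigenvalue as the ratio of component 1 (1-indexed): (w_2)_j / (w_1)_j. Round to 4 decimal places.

w1 = Av₀ = (2·1 + 6·1 + 5·1; 6·1 + 5·1 + 2·1; 5·1 + 2·1 + 1·1) = (13, 13, 8)
w2 = Aw1 = (2·13 + 6·13 + 5·8; 6·13 + 5·13 + 2·8; 5·13 + 2·13 + 1·8) = (144, 159, 99)
Ratio at component: 144 / 13 = 11.0769

11.0769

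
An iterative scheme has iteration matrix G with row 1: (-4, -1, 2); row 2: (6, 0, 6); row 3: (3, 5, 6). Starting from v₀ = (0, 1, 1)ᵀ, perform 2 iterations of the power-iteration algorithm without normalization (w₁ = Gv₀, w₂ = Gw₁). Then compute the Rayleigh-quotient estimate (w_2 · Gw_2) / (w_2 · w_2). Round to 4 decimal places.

w1 = Gv₀ = ((-4)·0 + (-1)·1 + 2·1; 6·0 + 0·1 + 6·1; 3·0 + 5·1 + 6·1) = (1, 6, 11)
w2 = Gw1 = ((-4)·1 + (-1)·6 + 2·11; 6·1 + 0·6 + 6·11; 3·1 + 5·6 + 6·11) = (12, 72, 99)
Gw2 = (78, 666, 990)
w2·Gw2 = 12·78 + 72·666 + 99·990 = 146898; w2·w2 = 12·12 + 72·72 + 99·99 = 15129
λ ≈ 146898/15129 = 9.7097

9.7097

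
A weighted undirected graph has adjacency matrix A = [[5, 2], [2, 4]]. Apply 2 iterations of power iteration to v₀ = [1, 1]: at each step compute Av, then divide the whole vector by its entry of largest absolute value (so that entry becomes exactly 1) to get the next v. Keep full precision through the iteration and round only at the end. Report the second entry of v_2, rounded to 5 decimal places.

0.80851

Av0 = (7.000000, 6.000000); divide by 7.000000 → v1 = (1.000000, 0.857143)
Av1 = (6.714286, 5.428571); divide by 6.714286 → v2 = (1.000000, 0.808511)
Requested entry of v2: 38/47 = 0.80851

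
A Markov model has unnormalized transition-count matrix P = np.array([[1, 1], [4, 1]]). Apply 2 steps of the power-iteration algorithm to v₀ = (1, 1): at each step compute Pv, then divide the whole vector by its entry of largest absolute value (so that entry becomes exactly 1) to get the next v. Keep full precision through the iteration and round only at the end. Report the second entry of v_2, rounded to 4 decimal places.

1.0000

Pv0 = (2.00000, 5.00000); divide by 5.00000 → v1 = (0.40000, 1.00000)
Pv1 = (1.40000, 2.60000); divide by 2.60000 → v2 = (0.53846, 1.00000)
Requested entry of v2: 13/13 = 1.0000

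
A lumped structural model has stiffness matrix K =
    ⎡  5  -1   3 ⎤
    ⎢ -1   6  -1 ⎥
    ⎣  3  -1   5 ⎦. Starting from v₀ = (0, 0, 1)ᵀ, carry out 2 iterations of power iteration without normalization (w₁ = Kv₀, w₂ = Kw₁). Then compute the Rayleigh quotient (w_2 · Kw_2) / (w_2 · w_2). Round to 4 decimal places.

8.5911

w1 = Kv₀ = (3, -1, 5)
w2 = Kw1 = (31, -14, 35)
Kw2 = (274, -150, 282)
w2·Kw2 = 31·274 + (-14)·(-150) + 35·282 = 20464; w2·w2 = 31·31 + (-14)·(-14) + 35·35 = 2382
λ ≈ 20464/2382 = 8.5911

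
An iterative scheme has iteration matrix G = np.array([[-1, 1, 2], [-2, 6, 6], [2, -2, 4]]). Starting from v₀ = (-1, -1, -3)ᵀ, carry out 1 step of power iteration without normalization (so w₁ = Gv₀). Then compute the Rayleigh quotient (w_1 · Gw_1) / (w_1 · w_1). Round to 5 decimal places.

λ ≈ 7.01205

w1 = Gv₀ = ((-1)·(-1) + 1·(-1) + 2·(-3); (-2)·(-1) + 6·(-1) + 6·(-3); 2·(-1) + (-2)·(-1) + 4·(-3)) = (-6, -22, -12)
Gw1 = (-40, -192, -16)
w1·Gw1 = (-6)·(-40) + (-22)·(-192) + (-12)·(-16) = 4656; w1·w1 = (-6)·(-6) + (-22)·(-22) + (-12)·(-12) = 664
λ ≈ 4656/664 = 7.01205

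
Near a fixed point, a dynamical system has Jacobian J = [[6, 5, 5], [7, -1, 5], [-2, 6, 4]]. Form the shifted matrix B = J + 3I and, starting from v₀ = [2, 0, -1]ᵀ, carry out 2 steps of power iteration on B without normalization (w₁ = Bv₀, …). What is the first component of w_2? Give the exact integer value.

B = J + 3I has rows (9, 5, 5); (7, 2, 5); (-2, 6, 7)
w1 = Bv₀ = (13, 9, -11)
w2 = Bw1 = (107, 54, -49)
Requested component of w2: 107

107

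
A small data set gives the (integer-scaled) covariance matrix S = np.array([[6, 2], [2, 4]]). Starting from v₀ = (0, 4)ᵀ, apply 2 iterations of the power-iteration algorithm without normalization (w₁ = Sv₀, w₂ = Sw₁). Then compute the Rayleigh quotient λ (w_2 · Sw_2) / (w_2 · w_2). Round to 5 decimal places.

7.00000

w1 = Sv₀ = (8, 16)
w2 = Sw1 = (80, 80)
Sw2 = (640, 480)
w2·Sw2 = 80·640 + 80·480 = 89600; w2·w2 = 80·80 + 80·80 = 12800
λ ≈ 89600/12800 = 7.00000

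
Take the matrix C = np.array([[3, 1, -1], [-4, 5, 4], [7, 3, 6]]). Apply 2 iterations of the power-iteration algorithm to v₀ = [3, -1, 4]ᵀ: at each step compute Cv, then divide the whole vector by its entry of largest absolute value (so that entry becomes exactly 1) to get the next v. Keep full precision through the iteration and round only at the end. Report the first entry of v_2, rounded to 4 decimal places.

-0.1119

Cv0 = (4.00000, -1.00000, 42.00000); divide by 42.00000 → v1 = (0.09524, -0.02381, 1.00000)
Cv1 = (-0.73810, 3.50000, 6.59524); divide by 6.59524 → v2 = (-0.11191, 0.53069, 1.00000)
Requested entry of v2: -31/277 = -0.1119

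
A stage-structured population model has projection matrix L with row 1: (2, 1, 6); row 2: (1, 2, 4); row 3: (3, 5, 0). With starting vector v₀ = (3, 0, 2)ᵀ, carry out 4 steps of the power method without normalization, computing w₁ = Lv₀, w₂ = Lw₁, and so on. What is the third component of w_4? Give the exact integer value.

6241

w1 = Lv₀ = (18, 11, 9)
w2 = Lw1 = (101, 76, 109)
w3 = Lw2 = (932, 689, 683)
w4 = Lw3 = (6651, 5042, 6241)
The requested component of w4 is 6241.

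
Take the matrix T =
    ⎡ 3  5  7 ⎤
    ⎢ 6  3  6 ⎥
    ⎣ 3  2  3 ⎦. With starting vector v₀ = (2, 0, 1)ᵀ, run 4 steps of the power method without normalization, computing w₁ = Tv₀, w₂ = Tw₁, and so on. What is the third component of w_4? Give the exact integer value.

w1 = Tv₀ = (13, 18, 9)
w2 = Tw1 = (192, 186, 102)
w3 = Tw2 = (2220, 2322, 1254)
w4 = Tw3 = (27048, 27810, 15066)
The requested component of w4 is 15066.

15066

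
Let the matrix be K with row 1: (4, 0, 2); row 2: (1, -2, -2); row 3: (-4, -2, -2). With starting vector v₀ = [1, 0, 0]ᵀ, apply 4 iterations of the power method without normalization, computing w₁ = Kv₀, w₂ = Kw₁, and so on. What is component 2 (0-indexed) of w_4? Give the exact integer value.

0

w1 = Kv₀ = (4·1 + 0·0 + 2·0; 1·1 + (-2)·0 + (-2)·0; (-4)·1 + (-2)·0 + (-2)·0) = (4, 1, -4)
w2 = Kw1 = (4·4 + 0·1 + 2·(-4); 1·4 + (-2)·1 + (-2)·(-4); (-4)·4 + (-2)·1 + (-2)·(-4)) = (8, 10, -10)
w3 = Kw2 = (12, 8, -32)
w4 = Kw3 = (-16, 60, 0)
The requested component of w4 is 0.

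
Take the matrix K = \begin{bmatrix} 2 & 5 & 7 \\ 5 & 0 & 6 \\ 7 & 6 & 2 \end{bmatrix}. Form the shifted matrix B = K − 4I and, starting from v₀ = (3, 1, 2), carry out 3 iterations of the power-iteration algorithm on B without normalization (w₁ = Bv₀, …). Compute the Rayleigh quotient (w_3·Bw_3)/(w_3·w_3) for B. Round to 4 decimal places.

8.7534

B = K − 4I has rows (-2, 5, 7); (5, -4, 6); (7, 6, -2)
w1 = Bv₀ = (13, 23, 23)
w2 = Bw1 = (250, 111, 183)
w3 = Bw2 = (1336, 1904, 2050)
Bw3 = (21198, 11364, 16676)
w3·Bw3 = 84143384; w3·w3 = 9612612; μ ≈ 84143384/9612612 = 8.7534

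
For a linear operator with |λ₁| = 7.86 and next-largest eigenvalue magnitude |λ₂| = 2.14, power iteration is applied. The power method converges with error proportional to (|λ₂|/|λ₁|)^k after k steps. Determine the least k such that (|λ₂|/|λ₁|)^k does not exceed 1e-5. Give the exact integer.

9

|λ₂/λ₁| = 2.14/7.86 = 0.27226
Need k ≥ ln(1e-5) / ln(0.27226) = -11.5129 / -1.3010 ≈ 8.849
Smallest integer k satisfying the bound: 9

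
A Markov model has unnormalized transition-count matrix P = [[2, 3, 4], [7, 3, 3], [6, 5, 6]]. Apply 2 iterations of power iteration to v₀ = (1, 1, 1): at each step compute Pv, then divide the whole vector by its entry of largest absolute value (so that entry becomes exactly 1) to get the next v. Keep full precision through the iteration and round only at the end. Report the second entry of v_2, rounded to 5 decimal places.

0.69231

Pv0 = (9.000000, 13.000000, 17.000000); divide by 17.000000 → v1 = (0.529412, 0.764706, 1.000000)
Pv1 = (7.352941, 9.000000, 13.000000); divide by 13.000000 → v2 = (0.565611, 0.692308, 1.000000)
Requested entry of v2: 153/221 = 0.69231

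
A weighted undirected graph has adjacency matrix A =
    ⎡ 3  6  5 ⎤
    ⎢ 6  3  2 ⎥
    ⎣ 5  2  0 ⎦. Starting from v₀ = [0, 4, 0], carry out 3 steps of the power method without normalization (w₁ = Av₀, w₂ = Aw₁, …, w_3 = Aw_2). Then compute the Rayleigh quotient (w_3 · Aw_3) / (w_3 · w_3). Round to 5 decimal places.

λ ≈ 11.20918

w1 = Av₀ = (3·0 + 6·4 + 5·0; 6·0 + 3·4 + 2·0; 5·0 + 2·4 + 0·0) = (24, 12, 8)
w2 = Aw1 = (3·24 + 6·12 + 5·8; 6·24 + 3·12 + 2·8; 5·24 + 2·12 + 0·8) = (184, 196, 144)
w3 = Aw2 = (2448, 1980, 1312)
Aw3 = (25784, 23252, 16200)
w3·Aw3 = 2448·25784 + 1980·23252 + 1312·16200 = 130412592; w3·w3 = 2448·2448 + 1980·1980 + 1312·1312 = 11634448
λ ≈ 130412592/11634448 = 11.20918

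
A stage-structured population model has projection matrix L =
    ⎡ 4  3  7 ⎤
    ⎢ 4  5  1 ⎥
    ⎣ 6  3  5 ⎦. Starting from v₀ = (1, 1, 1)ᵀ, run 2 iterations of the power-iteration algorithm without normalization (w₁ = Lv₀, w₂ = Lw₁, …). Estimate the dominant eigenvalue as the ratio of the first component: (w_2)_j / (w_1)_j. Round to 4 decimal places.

13.1429

w1 = Lv₀ = (4·1 + 3·1 + 7·1; 4·1 + 5·1 + 1·1; 6·1 + 3·1 + 5·1) = (14, 10, 14)
w2 = Lw1 = (4·14 + 3·10 + 7·14; 4·14 + 5·10 + 1·14; 6·14 + 3·10 + 5·14) = (184, 120, 184)
Ratio at component: 184 / 14 = 13.1429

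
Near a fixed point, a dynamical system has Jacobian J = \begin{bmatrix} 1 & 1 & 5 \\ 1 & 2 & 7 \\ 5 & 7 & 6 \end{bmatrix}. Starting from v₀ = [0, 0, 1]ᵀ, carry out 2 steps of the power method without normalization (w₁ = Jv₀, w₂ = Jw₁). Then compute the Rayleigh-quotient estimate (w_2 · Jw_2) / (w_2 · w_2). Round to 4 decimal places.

w1 = Jv₀ = (1·0 + 1·0 + 5·1; 1·0 + 2·0 + 7·1; 5·0 + 7·0 + 6·1) = (5, 7, 6)
w2 = Jw1 = (1·5 + 1·7 + 5·6; 1·5 + 2·7 + 7·6; 5·5 + 7·7 + 6·6) = (42, 61, 110)
Jw2 = (653, 934, 1297)
w2·Jw2 = 42·653 + 61·934 + 110·1297 = 227070; w2·w2 = 42·42 + 61·61 + 110·110 = 17585
λ ≈ 227070/17585 = 12.9127

λ ≈ 12.9127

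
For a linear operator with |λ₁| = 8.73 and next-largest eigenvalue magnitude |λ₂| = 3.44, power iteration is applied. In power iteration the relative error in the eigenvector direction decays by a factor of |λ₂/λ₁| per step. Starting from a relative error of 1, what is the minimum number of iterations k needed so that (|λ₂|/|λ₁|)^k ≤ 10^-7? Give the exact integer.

18

|λ₂/λ₁| = 3.44/8.73 = 0.39404
Need k ≥ ln(10^-7) / ln(0.39404) = -16.1181 / -0.9313 ≈ 17.307
Smallest integer k satisfying the bound: 18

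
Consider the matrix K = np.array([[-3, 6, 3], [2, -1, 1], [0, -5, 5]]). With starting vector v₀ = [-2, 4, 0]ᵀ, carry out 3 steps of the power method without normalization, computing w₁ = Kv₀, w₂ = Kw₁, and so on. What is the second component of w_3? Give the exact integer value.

-504

w1 = Kv₀ = (30, -8, -20)
w2 = Kw1 = (-198, 48, -60)
w3 = Kw2 = (702, -504, -540)
The requested component of w3 is -504.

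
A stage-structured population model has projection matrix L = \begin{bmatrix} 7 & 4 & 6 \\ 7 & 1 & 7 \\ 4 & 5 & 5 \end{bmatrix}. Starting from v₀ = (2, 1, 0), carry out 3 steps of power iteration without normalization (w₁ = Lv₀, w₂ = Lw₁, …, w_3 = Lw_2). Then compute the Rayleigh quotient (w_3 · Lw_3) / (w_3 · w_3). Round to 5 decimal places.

15.38113

w1 = Lv₀ = (7·2 + 4·1 + 6·0; 7·2 + 1·1 + 7·0; 4·2 + 5·1 + 5·0) = (18, 15, 13)
w2 = Lw1 = (7·18 + 4·15 + 6·13; 7·18 + 1·15 + 7·13; 4·18 + 5·15 + 5·13) = (264, 232, 212)
w3 = Lw2 = (4048, 3564, 3276)
Lw3 = (62248, 54832, 50392)
w3·Lw3 = 4048·62248 + 3564·54832 + 3276·50392 = 612485344; w3·w3 = 4048·4048 + 3564·3564 + 3276·3276 = 39820576
λ ≈ 612485344/39820576 = 15.38113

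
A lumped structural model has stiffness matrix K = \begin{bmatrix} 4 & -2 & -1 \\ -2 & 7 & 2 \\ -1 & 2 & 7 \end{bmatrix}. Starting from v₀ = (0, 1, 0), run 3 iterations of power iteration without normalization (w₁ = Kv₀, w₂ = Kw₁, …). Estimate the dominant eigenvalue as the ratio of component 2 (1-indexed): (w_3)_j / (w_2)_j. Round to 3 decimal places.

w1 = Kv₀ = (-2, 7, 2)
w2 = Kw1 = (-24, 57, 30)
w3 = Kw2 = (-240, 507, 348)
Ratio at component: 507 / 57 = 8.895

8.895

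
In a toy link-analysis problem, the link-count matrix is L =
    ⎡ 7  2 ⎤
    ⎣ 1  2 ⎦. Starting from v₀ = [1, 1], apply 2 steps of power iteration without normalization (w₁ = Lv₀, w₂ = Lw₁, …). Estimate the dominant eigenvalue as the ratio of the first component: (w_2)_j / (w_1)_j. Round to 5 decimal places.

w1 = Lv₀ = (7·1 + 2·1; 1·1 + 2·1) = (9, 3)
w2 = Lw1 = (7·9 + 2·3; 1·9 + 2·3) = (69, 15)
Ratio at component: 69 / 9 = 7.66667

7.66667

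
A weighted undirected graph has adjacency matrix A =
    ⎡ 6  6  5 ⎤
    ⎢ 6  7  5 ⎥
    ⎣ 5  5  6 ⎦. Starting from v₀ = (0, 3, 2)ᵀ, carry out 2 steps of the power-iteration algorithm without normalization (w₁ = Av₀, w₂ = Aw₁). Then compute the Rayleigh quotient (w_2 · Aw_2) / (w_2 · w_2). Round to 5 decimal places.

w1 = Av₀ = (28, 31, 27)
w2 = Aw1 = (489, 520, 457)
Aw2 = (8339, 8859, 7787)
w2·Aw2 = 489·8339 + 520·8859 + 457·7787 = 12243110; w2·w2 = 489·489 + 520·520 + 457·457 = 718370
λ ≈ 12243110/718370 = 17.04290

λ ≈ 17.04290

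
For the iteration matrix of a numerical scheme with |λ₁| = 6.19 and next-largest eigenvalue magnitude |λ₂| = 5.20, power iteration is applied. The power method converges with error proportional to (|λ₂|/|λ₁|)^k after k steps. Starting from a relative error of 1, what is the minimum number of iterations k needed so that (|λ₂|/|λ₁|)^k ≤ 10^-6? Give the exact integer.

|λ₂/λ₁| = 5.20/6.19 = 0.84006
Need k ≥ ln(10^-6) / ln(0.84006) = -13.8155 / -0.1743 ≈ 79.274
Smallest integer k satisfying the bound: 80

80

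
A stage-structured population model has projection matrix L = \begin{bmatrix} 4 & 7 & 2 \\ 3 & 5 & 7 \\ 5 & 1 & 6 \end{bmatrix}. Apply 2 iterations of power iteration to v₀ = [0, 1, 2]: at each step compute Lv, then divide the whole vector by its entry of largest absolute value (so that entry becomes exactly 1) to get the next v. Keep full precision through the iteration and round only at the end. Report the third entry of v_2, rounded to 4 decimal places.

Lv0 = (11.00000, 19.00000, 13.00000); divide by 19.00000 → v1 = (0.57895, 1.00000, 0.68421)
Lv1 = (10.68421, 11.52632, 8.00000); divide by 11.52632 → v2 = (0.92694, 1.00000, 0.69406)
Requested entry of v2: 152/219 = 0.6941

0.6941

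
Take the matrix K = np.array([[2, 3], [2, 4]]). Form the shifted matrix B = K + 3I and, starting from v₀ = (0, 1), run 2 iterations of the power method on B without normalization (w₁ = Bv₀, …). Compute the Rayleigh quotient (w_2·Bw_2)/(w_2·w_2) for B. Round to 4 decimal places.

8.6913

B = K + 3I has rows (5, 3); (2, 7)
w1 = Bv₀ = (5·0 + 3·1; 2·0 + 7·1) = (3, 7)
w2 = Bw1 = (5·3 + 3·7; 2·3 + 7·7) = (36, 55)
Bw2 = (345, 457)
w2·Bw2 = 37555; w2·w2 = 4321; μ ≈ 37555/4321 = 8.6913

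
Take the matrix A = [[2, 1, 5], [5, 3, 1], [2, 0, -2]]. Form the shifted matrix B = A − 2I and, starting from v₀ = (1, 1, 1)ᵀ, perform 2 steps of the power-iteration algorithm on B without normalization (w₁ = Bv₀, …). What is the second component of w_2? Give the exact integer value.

B = A − 2I has rows (0, 1, 5); (5, 1, 1); (2, 0, -4)
w1 = Bv₀ = (0·1 + 1·1 + 5·1; 5·1 + 1·1 + 1·1; 2·1 + 0·1 + (-4)·1) = (6, 7, -2)
w2 = Bw1 = (0·6 + 1·7 + 5·(-2); 5·6 + 1·7 + 1·(-2); 2·6 + 0·7 + (-4)·(-2)) = (-3, 35, 20)
Requested component of w2: 35

35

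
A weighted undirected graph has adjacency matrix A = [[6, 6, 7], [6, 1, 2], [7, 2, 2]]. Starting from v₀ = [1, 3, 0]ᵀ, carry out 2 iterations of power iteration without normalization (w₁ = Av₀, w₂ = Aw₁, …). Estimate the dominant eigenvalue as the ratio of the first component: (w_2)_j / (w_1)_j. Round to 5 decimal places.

λ ≈ 12.04167

w1 = Av₀ = (6·1 + 6·3 + 7·0; 6·1 + 1·3 + 2·0; 7·1 + 2·3 + 2·0) = (24, 9, 13)
w2 = Aw1 = (6·24 + 6·9 + 7·13; 6·24 + 1·9 + 2·13; 7·24 + 2·9 + 2·13) = (289, 179, 212)
Ratio at component: 289 / 24 = 12.04167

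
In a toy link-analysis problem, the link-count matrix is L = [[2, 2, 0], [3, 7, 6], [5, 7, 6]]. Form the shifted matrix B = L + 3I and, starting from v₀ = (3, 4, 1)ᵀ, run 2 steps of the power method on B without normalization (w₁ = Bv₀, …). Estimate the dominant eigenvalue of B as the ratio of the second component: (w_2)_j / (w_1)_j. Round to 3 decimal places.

B = L + 3I has rows (5, 2, 0); (3, 10, 6); (5, 7, 9)
w1 = Bv₀ = (5·3 + 2·4 + 0·1; 3·3 + 10·4 + 6·1; 5·3 + 7·4 + 9·1) = (23, 55, 52)
w2 = Bw1 = (5·23 + 2·55 + 0·52; 3·23 + 10·55 + 6·52; 5·23 + 7·55 + 9·52) = (225, 931, 968)
Ratio: 931/55 = 16.927

16.927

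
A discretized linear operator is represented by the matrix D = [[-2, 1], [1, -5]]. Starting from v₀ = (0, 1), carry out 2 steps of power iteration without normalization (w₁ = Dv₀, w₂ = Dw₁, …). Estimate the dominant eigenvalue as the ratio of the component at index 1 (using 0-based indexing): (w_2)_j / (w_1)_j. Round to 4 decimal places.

-5.2000

w1 = Dv₀ = ((-2)·0 + 1·1; 1·0 + (-5)·1) = (1, -5)
w2 = Dw1 = ((-2)·1 + 1·(-5); 1·1 + (-5)·(-5)) = (-7, 26)
Ratio at component: 26 / -5 = -5.2000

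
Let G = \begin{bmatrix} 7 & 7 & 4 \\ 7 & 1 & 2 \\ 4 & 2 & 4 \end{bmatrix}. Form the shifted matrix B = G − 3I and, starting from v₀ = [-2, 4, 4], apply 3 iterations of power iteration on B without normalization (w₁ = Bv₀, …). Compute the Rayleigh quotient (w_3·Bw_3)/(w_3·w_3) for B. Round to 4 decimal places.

6.6246

B = G − 3I has rows (4, 7, 4); (7, -2, 2); (4, 2, 1)
w1 = Bv₀ = (36, -14, 4)
w2 = Bw1 = (62, 288, 120)
w3 = Bw2 = (2744, 98, 944)
Bw3 = (15438, 20900, 12116)
w3·Bw3 = 55847576; w3·w3 = 8430276; μ ≈ 55847576/8430276 = 6.6246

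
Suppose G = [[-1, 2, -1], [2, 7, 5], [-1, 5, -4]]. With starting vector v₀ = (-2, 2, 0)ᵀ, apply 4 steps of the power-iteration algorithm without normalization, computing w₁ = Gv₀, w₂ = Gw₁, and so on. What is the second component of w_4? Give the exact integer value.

11038

w1 = Gv₀ = ((-1)·(-2) + 2·2 + (-1)·0; 2·(-2) + 7·2 + 5·0; (-1)·(-2) + 5·2 + (-4)·0) = (6, 10, 12)
w2 = Gw1 = ((-1)·6 + 2·10 + (-1)·12; 2·6 + 7·10 + 5·12; (-1)·6 + 5·10 + (-4)·12) = (2, 142, -4)
w3 = Gw2 = (286, 978, 724)
w4 = Gw3 = (946, 11038, 1708)
The requested component of w4 is 11038.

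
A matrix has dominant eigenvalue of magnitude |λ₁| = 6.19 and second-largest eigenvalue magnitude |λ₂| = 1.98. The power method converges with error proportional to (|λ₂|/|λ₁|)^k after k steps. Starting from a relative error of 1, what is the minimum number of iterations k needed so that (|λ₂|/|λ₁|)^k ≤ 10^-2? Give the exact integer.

|λ₂/λ₁| = 1.98/6.19 = 0.31987
Need k ≥ ln(10^-2) / ln(0.31987) = -4.6052 / -1.1398 ≈ 4.040
Smallest integer k satisfying the bound: 5

5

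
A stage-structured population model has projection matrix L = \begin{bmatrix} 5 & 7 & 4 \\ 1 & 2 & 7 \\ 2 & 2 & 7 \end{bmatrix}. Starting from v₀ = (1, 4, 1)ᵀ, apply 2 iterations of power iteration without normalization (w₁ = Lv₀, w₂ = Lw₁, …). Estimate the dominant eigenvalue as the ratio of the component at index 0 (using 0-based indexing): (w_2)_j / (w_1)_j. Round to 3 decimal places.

9.865

w1 = Lv₀ = (37, 16, 17)
w2 = Lw1 = (365, 188, 225)
Ratio at component: 365 / 37 = 9.865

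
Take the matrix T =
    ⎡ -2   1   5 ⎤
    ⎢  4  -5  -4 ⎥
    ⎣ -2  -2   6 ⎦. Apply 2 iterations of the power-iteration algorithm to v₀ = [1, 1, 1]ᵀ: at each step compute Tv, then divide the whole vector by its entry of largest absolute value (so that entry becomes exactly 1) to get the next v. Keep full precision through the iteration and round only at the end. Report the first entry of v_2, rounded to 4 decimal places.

Tv0 = (4.00000, -5.00000, 2.00000); divide by -5.00000 → v1 = (-0.80000, 1.00000, -0.40000)
Tv1 = (0.60000, -6.60000, -2.80000); divide by -6.60000 → v2 = (-0.09091, 1.00000, 0.42424)
Requested entry of v2: -3/33 = -0.0909

-0.0909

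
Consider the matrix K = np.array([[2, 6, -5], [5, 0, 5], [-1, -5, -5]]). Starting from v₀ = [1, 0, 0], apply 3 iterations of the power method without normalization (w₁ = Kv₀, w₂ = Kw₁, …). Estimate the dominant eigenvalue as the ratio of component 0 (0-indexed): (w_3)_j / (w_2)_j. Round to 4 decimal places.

5.5897

w1 = Kv₀ = (2·1 + 6·0 + (-5)·0; 5·1 + 0·0 + 5·0; (-1)·1 + (-5)·0 + (-5)·0) = (2, 5, -1)
w2 = Kw1 = (2·2 + 6·5 + (-5)·(-1); 5·2 + 0·5 + 5·(-1); (-1)·2 + (-5)·5 + (-5)·(-1)) = (39, 5, -22)
w3 = Kw2 = (218, 85, 46)
Ratio at component: 218 / 39 = 5.5897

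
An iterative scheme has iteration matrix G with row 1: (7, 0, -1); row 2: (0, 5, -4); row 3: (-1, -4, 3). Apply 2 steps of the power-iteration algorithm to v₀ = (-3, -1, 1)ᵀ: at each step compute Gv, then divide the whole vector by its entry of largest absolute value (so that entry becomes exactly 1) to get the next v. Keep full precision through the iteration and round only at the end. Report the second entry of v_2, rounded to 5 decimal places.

Gv0 = (-22.000000, -9.000000, 10.000000); divide by -22.000000 → v1 = (1.000000, 0.409091, -0.454545)
Gv1 = (7.454545, 3.863636, -4.000000); divide by 7.454545 → v2 = (1.000000, 0.518293, -0.536585)
Requested entry of v2: -85/-164 = 0.51829

0.51829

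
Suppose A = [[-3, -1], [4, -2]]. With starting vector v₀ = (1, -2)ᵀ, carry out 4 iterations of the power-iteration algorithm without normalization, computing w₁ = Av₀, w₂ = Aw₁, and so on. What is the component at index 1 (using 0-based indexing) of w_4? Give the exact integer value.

100

w1 = Av₀ = (-1, 8)
w2 = Aw1 = (-5, -20)
w3 = Aw2 = (35, 20)
w4 = Aw3 = (-125, 100)
The requested component of w4 is 100.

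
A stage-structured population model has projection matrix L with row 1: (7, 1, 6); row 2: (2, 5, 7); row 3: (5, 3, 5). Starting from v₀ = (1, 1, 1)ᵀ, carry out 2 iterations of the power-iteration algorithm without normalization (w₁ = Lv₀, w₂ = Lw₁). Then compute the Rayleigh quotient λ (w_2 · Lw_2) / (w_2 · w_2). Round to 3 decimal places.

13.574

w1 = Lv₀ = (14, 14, 13)
w2 = Lw1 = (190, 189, 177)
Lw2 = (2581, 2564, 2402)
w2·Lw2 = 190·2581 + 189·2564 + 177·2402 = 1400140; w2·w2 = 190·190 + 189·189 + 177·177 = 103150
λ ≈ 1400140/103150 = 13.574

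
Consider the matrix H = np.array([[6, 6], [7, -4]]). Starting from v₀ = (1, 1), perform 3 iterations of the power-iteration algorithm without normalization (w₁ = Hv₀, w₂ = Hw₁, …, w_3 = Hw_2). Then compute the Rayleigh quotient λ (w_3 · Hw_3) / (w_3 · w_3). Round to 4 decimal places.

λ ≈ 8.9686

w1 = Hv₀ = (12, 3)
w2 = Hw1 = (90, 72)
w3 = Hw2 = (972, 342)
Hw3 = (7884, 5436)
w3·Hw3 = 972·7884 + 342·5436 = 9522360; w3·w3 = 972·972 + 342·342 = 1061748
λ ≈ 9522360/1061748 = 8.9686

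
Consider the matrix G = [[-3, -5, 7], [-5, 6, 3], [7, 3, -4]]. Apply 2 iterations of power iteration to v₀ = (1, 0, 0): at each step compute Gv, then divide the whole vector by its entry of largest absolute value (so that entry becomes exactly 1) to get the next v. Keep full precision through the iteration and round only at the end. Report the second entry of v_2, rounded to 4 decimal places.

Gv0 = (-3.00000, -5.00000, 7.00000); divide by 7.00000 → v1 = (-0.42857, -0.71429, 1.00000)
Gv1 = (11.85714, 0.85714, -9.14286); divide by 11.85714 → v2 = (1.00000, 0.07229, -0.77108)
Requested entry of v2: 6/83 = 0.0723

0.0723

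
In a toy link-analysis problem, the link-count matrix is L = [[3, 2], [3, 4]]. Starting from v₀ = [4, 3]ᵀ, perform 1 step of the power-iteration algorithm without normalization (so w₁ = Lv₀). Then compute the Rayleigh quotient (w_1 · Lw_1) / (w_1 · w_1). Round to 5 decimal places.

w1 = Lv₀ = (18, 24)
Lw1 = (102, 150)
w1·Lw1 = 18·102 + 24·150 = 5436; w1·w1 = 18·18 + 24·24 = 900
λ ≈ 5436/900 = 6.04000

λ ≈ 6.04000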